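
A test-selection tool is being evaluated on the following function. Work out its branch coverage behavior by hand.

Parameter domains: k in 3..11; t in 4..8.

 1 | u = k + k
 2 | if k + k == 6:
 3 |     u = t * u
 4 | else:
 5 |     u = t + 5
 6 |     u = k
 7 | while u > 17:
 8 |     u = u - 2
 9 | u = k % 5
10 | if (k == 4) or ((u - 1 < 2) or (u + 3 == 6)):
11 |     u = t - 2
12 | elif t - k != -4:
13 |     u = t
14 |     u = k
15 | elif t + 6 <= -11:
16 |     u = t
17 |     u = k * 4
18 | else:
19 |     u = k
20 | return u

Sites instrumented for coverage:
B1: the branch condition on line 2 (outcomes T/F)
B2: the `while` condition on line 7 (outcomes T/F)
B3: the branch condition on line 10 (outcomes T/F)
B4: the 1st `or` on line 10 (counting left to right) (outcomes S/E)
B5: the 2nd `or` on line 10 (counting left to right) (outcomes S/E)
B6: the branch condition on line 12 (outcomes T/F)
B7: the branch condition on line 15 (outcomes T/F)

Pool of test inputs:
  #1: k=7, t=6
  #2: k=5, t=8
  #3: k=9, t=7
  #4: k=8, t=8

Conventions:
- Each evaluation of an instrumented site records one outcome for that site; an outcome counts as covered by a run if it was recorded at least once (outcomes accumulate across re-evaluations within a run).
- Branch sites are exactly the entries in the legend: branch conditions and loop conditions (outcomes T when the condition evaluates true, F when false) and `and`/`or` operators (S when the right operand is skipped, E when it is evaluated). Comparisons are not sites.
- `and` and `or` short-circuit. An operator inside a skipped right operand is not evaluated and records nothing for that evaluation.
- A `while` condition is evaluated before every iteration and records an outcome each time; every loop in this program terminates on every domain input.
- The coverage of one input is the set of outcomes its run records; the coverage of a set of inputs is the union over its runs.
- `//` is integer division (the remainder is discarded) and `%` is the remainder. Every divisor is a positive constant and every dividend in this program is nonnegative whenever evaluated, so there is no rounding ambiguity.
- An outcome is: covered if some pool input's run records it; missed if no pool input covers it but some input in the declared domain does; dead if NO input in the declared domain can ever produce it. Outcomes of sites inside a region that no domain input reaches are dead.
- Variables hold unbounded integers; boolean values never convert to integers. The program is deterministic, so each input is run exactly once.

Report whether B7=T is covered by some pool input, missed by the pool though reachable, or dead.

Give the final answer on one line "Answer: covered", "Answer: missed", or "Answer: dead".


no pool input records B7=T
checking all 45 inputs in the declared domain: B7=T is never recorded -> dead
Answer: dead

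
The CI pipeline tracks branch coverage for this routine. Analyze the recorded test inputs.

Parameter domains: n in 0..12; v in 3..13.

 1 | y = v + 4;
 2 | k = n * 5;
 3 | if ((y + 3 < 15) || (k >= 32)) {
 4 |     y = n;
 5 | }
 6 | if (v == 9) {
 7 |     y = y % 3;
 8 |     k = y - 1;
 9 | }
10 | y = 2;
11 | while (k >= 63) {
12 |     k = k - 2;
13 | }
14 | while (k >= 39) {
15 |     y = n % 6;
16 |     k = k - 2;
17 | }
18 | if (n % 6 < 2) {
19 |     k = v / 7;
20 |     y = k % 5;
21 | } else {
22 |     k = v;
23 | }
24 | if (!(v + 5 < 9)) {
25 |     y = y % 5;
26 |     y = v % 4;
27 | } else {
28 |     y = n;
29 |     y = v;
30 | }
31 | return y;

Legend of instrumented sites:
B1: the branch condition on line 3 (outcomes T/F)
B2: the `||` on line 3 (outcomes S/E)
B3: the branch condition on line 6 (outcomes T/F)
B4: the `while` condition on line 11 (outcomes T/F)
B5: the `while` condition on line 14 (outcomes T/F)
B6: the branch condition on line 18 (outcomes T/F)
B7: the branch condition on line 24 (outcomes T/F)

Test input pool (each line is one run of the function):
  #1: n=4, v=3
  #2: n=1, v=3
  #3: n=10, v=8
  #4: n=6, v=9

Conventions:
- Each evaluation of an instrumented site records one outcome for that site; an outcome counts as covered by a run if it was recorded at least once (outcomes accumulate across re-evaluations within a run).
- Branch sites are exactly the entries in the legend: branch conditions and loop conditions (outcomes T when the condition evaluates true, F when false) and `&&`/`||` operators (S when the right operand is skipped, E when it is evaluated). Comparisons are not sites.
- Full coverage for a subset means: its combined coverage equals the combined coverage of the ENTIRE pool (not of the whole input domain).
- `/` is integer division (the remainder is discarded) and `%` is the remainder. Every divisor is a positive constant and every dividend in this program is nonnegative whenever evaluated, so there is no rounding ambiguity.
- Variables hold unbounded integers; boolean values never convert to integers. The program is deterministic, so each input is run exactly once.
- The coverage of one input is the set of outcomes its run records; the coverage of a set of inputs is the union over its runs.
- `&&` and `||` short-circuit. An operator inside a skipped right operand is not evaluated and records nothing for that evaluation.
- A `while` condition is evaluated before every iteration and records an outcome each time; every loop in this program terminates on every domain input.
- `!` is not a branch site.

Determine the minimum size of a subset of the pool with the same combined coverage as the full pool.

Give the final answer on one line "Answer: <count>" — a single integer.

input #1, n=4, v=3: events B2->S, B1->T, B3->F, B4->F, B5->F, B6->F, B7->F; outcomes B1=T, B2=S, B3=F, B4=F, B5=F, B6=F, B7=F
input #2, n=1, v=3: events B2->S, B1->T, B3->F, B4->F, B5->F, B6->T, B7->F; outcomes B1=T, B2=S, B3=F, B4=F, B5=F, B6=T, B7=F
input #3, n=10, v=8: events B2->E, B1->T, B3->F, B4->F, B5->T, B5->T, B5->T, B5->T, B5->T, B5->T, B5->F, B6->F, B7->T; outcomes B1=T, B2=E, B3=F, B4=F, B5=T, B5=F, B6=F, B7=T
input #4, n=6, v=9: events B2->E, B1->F, B3->T, B4->F, B5->F, B6->T, B7->T; outcomes B1=F, B2=E, B3=T, B4=F, B5=F, B6=T, B7=T
the full pool covers 13 outcomes: B1=T, B1=F, B2=S, B2=E, B3=T, B3=F, B4=F, B5=T, B5=F, B6=T, B6=F, B7=T, B7=F
size 1 is not enough: best union over all size-1 subsets is 8/13
size 2 is not enough: best union over all size-2 subsets is 12/13
at size 3, {1, 3, 4} reaches all 13 outcomes; every lexicographically earlier size-3 subset fails

Answer: 3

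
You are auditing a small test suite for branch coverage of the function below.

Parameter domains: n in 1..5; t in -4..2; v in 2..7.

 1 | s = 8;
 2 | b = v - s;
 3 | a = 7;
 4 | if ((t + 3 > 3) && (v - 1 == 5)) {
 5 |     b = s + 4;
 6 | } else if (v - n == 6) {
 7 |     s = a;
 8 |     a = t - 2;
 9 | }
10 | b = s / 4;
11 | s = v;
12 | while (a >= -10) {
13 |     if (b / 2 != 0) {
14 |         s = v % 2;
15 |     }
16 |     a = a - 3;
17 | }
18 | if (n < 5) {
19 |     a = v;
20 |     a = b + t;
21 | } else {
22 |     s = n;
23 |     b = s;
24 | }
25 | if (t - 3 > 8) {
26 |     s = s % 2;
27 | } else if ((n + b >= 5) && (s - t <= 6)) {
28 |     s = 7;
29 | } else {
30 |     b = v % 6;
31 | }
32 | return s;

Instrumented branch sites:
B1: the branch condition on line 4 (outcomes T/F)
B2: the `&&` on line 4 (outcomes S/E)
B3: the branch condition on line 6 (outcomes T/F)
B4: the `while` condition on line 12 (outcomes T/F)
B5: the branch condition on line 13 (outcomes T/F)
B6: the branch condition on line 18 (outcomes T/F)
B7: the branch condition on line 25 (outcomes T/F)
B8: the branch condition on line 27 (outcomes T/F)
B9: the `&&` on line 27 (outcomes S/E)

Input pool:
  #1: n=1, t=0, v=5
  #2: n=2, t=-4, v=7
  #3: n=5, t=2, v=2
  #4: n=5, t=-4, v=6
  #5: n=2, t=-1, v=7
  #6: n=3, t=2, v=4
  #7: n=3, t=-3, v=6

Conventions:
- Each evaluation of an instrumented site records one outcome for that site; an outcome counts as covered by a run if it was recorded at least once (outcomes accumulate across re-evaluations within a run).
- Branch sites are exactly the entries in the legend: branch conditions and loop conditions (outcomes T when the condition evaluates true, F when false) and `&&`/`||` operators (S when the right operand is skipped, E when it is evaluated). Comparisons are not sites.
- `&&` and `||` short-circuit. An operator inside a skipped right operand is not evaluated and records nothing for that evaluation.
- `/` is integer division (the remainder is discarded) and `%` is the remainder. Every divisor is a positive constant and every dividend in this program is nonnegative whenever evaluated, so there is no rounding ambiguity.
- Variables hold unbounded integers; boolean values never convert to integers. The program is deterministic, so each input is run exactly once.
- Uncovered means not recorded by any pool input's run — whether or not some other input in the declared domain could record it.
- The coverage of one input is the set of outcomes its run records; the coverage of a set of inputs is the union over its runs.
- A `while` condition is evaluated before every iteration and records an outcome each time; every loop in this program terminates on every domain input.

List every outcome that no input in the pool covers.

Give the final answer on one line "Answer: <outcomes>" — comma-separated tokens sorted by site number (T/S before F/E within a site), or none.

run #1 (n=1, t=0, v=5) runs B2->S, B1->F, B3->F, B4->T, B5->T, B4->T, B5->T, B4->T, B5->T, B4->T, B5->T, B4->T, B5->T, B4->T, ...; records B1=F, B2=S, B3=F, B4=T, B4=F, B5=T, B6=T, B7=F, B8=F, B9=S
run #2 (n=2, t=-4, v=7) runs B2->S, B1->F, B3->F, B4->T, B5->T, B4->T, B5->T, B4->T, B5->T, B4->T, B5->T, B4->T, B5->T, B4->T, ...; records B1=F, B2=S, B3=F, B4=T, B4=F, B5=T, B6=T, B7=F, B8=F, B9=S
run #3 (n=5, t=2, v=2) runs B2->E, B1->F, B3->F, B4->T, B5->T, B4->T, B5->T, B4->T, B5->T, B4->T, B5->T, B4->T, B5->T, B4->T, ...; records B1=F, B2=E, B3=F, B4=T, B4=F, B5=T, B6=F, B7=F, B8=T, B9=E
run #4 (n=5, t=-4, v=6) runs B2->S, B1->F, B3->F, B4->T, B5->T, B4->T, B5->T, B4->T, B5->T, B4->T, B5->T, B4->T, B5->T, B4->T, ...; records B1=F, B2=S, B3=F, B4=T, B4=F, B5=T, B6=F, B7=F, B8=F, B9=E
run #5 (n=2, t=-1, v=7) runs B2->S, B1->F, B3->F, B4->T, B5->T, B4->T, B5->T, B4->T, B5->T, B4->T, B5->T, B4->T, B5->T, B4->T, ...; records B1=F, B2=S, B3=F, B4=T, B4=F, B5=T, B6=T, B7=F, B8=F, B9=S
run #6 (n=3, t=2, v=4) runs B2->E, B1->F, B3->F, B4->T, B5->T, B4->T, B5->T, B4->T, B5->T, B4->T, B5->T, B4->T, B5->T, B4->T, ...; records B1=F, B2=E, B3=F, B4=T, B4=F, B5=T, B6=T, B7=F, B8=T, B9=E
run #7 (n=3, t=-3, v=6) runs B2->S, B1->F, B3->F, B4->T, B5->T, B4->T, B5->T, B4->T, B5->T, B4->T, B5->T, B4->T, B5->T, B4->T, ...; records B1=F, B2=S, B3=F, B4=T, B4=F, B5=T, B6=T, B7=F, B8=T, B9=E
union over the pool: B1=F, B2=S, B2=E, B3=F, B4=T, B4=F, B5=T, B6=T, B6=F, B7=F, B8=T, B8=F, B9=S, B9=E
uncovered (4 of 18): B1=T, B3=T, B5=F, B7=T

Answer: B1=T, B3=T, B5=F, B7=T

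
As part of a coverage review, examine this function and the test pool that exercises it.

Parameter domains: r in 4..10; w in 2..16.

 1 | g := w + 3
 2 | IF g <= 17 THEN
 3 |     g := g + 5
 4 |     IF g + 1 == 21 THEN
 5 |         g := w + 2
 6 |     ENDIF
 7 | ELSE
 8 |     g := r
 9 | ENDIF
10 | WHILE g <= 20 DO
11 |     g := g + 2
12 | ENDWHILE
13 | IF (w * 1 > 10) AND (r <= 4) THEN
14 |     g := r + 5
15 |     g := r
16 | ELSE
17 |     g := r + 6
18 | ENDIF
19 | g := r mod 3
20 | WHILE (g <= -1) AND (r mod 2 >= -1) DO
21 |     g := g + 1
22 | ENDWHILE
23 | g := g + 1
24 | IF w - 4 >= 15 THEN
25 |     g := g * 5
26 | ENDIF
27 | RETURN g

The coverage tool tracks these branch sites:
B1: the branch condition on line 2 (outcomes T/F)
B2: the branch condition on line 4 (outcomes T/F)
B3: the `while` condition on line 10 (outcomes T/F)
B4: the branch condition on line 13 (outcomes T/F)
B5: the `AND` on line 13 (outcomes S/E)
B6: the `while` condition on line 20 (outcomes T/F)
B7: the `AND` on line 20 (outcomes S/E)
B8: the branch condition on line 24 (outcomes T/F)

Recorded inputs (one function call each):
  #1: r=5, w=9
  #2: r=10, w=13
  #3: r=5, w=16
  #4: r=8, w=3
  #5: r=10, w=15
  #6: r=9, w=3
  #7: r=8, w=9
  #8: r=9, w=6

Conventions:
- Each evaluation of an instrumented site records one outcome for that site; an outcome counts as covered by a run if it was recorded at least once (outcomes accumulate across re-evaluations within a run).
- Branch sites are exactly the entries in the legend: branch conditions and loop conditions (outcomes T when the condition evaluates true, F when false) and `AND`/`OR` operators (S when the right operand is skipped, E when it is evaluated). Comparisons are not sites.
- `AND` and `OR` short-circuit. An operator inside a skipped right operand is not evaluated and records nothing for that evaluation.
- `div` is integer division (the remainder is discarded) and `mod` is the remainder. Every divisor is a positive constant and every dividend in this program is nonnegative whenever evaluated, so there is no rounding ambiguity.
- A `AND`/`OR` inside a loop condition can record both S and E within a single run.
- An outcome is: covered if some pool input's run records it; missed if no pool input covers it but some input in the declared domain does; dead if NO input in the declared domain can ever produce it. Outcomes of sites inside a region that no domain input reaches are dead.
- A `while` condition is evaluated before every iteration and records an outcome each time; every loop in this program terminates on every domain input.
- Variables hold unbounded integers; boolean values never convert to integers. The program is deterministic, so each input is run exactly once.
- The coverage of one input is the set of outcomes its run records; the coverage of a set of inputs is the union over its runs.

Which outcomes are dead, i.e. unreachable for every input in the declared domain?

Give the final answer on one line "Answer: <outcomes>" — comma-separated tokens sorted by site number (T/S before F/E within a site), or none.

running all 105 domain inputs and tallying outcomes:
  B6=T: unreachable across the whole domain -> dead
  B7=E: unreachable across the whole domain -> dead
  B8=T: unreachable across the whole domain -> dead
  reachable outcomes have witnesses, e.g. B1=T (e.g. r=4, w=2), B1=F (e.g. r=4, w=15), B2=T (e.g. r=4, w=12), B2=F (e.g. r=4, w=2)

Answer: B6=T, B7=E, B8=T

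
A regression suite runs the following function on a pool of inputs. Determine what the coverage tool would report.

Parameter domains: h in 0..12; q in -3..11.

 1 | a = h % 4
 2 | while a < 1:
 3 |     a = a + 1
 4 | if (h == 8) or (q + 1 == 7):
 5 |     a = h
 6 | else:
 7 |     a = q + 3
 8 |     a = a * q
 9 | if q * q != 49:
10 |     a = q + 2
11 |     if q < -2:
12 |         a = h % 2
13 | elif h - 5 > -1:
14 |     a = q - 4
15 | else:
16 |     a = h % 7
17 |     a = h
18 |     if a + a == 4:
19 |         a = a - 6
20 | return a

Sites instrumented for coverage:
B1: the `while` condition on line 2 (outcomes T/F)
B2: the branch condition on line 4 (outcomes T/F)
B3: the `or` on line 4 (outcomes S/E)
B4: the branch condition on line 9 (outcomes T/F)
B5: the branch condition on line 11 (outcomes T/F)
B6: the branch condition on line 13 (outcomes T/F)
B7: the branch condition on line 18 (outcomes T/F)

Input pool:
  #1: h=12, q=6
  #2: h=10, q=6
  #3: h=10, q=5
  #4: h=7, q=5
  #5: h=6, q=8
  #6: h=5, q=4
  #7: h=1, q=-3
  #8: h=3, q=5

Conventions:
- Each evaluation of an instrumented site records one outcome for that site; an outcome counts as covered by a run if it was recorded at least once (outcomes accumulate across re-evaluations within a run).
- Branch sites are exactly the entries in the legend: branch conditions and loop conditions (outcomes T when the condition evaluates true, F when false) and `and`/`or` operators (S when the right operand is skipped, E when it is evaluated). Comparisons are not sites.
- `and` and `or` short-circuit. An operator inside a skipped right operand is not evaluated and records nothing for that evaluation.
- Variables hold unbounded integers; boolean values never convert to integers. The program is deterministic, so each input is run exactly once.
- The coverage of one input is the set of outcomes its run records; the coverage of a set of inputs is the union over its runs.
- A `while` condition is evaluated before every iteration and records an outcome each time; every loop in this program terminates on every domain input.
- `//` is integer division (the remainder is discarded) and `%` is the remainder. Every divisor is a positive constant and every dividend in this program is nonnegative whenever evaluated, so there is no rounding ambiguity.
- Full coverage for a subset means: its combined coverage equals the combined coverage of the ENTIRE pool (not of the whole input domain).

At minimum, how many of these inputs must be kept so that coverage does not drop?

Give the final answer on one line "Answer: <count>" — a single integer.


input #1, h=12, q=6: events B1->T, B1->F, B3->E, B2->T, B4->T, B5->F; outcomes B1=T, B1=F, B2=T, B3=E, B4=T, B5=F
input #2, h=10, q=6: events B1->F, B3->E, B2->T, B4->T, B5->F; outcomes B1=F, B2=T, B3=E, B4=T, B5=F
input #3, h=10, q=5: events B1->F, B3->E, B2->F, B4->T, B5->F; outcomes B1=F, B2=F, B3=E, B4=T, B5=F
input #4, h=7, q=5: events B1->F, B3->E, B2->F, B4->T, B5->F; outcomes B1=F, B2=F, B3=E, B4=T, B5=F
input #5, h=6, q=8: events B1->F, B3->E, B2->F, B4->T, B5->F; outcomes B1=F, B2=F, B3=E, B4=T, B5=F
input #6, h=5, q=4: events B1->F, B3->E, B2->F, B4->T, B5->F; outcomes B1=F, B2=F, B3=E, B4=T, B5=F
input #7, h=1, q=-3: events B1->F, B3->E, B2->F, B4->T, B5->T; outcomes B1=F, B2=F, B3=E, B4=T, B5=T
input #8, h=3, q=5: events B1->F, B3->E, B2->F, B4->T, B5->F; outcomes B1=F, B2=F, B3=E, B4=T, B5=F
union over all inputs: B1=T, B1=F, B2=T, B2=F, B3=E, B4=T, B5=T, B5=F (8 outcomes)
checked all size-1 subsets: none covers 8 outcomes (max 6/8)
inputs {1, 7} (size 2) cover everything; no size-2 subset with a lexicographically smaller index list covers all 8
Answer: 2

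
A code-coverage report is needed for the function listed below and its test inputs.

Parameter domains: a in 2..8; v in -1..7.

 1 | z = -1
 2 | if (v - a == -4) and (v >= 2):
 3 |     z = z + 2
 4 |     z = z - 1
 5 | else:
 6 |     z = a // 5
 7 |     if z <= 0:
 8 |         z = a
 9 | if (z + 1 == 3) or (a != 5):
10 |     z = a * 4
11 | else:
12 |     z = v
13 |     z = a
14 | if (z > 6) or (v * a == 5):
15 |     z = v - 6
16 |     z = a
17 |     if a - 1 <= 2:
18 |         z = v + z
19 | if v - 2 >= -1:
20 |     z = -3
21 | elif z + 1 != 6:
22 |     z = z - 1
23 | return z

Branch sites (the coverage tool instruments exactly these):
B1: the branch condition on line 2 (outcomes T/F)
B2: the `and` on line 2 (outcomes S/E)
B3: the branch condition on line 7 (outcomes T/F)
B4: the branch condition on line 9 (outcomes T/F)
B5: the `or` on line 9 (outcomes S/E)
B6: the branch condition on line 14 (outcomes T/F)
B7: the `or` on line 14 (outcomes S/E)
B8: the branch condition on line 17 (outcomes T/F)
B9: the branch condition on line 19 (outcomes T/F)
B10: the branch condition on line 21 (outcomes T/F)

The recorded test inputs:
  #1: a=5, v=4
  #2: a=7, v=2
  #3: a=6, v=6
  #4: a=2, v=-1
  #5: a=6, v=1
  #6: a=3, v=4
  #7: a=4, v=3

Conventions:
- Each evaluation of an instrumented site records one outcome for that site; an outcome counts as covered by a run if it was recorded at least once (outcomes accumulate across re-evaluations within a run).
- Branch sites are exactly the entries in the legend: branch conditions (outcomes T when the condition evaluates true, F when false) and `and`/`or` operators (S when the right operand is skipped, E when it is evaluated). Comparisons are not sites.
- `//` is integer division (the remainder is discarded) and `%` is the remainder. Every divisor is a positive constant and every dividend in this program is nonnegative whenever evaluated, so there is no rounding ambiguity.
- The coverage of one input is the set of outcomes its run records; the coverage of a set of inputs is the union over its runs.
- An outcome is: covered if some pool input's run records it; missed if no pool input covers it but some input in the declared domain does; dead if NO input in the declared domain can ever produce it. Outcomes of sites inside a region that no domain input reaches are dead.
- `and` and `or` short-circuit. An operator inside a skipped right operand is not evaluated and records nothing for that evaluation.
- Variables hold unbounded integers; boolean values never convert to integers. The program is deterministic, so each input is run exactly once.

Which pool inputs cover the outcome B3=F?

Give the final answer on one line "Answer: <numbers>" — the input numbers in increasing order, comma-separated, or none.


input #1 (a=5, v=4): produces B3=F
input #2 (a=7, v=2): produces B3=F
input #3 (a=6, v=6): produces B3=F
input #4 (a=2, v=-1): does not produce B3=F
input #5 (a=6, v=1): produces B3=F
input #6 (a=3, v=4): does not produce B3=F
input #7 (a=4, v=3): does not produce B3=F
Answer: 1, 2, 3, 5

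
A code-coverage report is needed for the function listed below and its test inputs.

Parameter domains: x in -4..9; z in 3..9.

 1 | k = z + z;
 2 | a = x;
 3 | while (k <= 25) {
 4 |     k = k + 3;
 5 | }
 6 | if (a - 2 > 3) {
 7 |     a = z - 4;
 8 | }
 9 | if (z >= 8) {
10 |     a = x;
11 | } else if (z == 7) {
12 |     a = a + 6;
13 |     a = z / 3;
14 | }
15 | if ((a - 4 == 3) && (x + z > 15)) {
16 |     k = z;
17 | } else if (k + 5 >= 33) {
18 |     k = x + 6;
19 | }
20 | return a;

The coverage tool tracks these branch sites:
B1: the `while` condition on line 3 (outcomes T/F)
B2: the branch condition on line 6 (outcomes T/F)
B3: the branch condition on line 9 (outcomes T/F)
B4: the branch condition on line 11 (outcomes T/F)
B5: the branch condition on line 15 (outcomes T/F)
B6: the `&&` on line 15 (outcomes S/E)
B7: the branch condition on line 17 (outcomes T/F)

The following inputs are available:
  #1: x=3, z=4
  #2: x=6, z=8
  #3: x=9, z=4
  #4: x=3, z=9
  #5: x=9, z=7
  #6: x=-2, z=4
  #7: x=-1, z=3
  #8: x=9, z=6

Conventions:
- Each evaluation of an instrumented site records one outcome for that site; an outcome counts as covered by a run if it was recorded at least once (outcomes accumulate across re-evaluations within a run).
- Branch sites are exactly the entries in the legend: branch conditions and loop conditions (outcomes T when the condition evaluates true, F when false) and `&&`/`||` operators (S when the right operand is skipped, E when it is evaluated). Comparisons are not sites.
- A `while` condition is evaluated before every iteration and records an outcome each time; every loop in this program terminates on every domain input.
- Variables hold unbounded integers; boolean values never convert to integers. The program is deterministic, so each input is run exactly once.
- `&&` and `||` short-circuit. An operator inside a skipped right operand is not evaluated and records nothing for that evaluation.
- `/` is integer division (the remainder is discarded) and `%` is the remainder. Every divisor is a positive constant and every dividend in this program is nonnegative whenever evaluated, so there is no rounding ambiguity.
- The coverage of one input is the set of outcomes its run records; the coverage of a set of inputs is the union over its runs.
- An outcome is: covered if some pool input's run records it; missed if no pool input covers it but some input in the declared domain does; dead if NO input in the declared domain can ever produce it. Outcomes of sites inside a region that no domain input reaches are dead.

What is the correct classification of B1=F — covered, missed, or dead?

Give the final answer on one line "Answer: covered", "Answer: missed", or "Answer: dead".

B1=F is recorded by pool input(s) 1, 2, 3, 4, 5, 6, 7, 8 -> covered

Answer: covered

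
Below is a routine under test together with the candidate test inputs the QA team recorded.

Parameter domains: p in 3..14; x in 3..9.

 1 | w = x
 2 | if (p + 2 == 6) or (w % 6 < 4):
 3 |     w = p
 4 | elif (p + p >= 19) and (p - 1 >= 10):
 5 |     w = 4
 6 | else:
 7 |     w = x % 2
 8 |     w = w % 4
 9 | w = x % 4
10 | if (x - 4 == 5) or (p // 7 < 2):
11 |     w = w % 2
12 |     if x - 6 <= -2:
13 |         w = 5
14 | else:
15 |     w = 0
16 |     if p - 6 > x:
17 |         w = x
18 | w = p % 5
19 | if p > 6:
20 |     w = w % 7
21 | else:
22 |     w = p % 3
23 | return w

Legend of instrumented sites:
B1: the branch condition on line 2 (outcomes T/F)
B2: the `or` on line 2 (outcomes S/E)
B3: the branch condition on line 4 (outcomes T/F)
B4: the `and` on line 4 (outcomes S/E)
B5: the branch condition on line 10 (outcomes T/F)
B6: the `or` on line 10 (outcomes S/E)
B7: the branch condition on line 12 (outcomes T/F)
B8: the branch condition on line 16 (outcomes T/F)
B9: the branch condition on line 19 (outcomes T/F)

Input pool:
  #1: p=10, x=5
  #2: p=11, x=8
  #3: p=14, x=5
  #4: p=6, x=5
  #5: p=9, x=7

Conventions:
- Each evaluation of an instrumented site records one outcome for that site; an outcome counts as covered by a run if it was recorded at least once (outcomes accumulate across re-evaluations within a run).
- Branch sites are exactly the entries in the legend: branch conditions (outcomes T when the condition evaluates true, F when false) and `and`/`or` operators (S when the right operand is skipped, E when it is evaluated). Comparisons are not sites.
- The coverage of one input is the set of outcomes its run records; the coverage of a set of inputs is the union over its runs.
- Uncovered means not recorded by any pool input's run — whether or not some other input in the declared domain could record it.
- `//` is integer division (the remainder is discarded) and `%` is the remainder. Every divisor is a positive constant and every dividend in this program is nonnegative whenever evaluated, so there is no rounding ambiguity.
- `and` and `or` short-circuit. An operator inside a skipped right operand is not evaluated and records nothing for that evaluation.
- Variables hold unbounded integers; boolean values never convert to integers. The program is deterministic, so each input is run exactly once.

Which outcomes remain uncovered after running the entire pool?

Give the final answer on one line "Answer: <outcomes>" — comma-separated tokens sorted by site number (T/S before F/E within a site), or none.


input #1, p=10, x=5: outcomes B1=F, B2=E, B3=F, B4=E, B5=T, B6=E, B7=F, B9=T
input #2, p=11, x=8: outcomes B1=T, B2=E, B5=T, B6=E, B7=F, B9=T
input #3, p=14, x=5: outcomes B1=F, B2=E, B3=T, B4=E, B5=F, B6=E, B8=T, B9=T
input #4, p=6, x=5: outcomes B1=F, B2=E, B3=F, B4=S, B5=T, B6=E, B7=F, B9=F
input #5, p=9, x=7: outcomes B1=T, B2=E, B5=T, B6=E, B7=F, B9=T
union over the pool: B1=T, B1=F, B2=E, B3=T, B3=F, B4=S, B4=E, B5=T, B5=F, B6=E, B7=F, B8=T, B9=T, B9=F
uncovered (4 of 18): B2=S, B6=S, B7=T, B8=F
Answer: B2=S, B6=S, B7=T, B8=F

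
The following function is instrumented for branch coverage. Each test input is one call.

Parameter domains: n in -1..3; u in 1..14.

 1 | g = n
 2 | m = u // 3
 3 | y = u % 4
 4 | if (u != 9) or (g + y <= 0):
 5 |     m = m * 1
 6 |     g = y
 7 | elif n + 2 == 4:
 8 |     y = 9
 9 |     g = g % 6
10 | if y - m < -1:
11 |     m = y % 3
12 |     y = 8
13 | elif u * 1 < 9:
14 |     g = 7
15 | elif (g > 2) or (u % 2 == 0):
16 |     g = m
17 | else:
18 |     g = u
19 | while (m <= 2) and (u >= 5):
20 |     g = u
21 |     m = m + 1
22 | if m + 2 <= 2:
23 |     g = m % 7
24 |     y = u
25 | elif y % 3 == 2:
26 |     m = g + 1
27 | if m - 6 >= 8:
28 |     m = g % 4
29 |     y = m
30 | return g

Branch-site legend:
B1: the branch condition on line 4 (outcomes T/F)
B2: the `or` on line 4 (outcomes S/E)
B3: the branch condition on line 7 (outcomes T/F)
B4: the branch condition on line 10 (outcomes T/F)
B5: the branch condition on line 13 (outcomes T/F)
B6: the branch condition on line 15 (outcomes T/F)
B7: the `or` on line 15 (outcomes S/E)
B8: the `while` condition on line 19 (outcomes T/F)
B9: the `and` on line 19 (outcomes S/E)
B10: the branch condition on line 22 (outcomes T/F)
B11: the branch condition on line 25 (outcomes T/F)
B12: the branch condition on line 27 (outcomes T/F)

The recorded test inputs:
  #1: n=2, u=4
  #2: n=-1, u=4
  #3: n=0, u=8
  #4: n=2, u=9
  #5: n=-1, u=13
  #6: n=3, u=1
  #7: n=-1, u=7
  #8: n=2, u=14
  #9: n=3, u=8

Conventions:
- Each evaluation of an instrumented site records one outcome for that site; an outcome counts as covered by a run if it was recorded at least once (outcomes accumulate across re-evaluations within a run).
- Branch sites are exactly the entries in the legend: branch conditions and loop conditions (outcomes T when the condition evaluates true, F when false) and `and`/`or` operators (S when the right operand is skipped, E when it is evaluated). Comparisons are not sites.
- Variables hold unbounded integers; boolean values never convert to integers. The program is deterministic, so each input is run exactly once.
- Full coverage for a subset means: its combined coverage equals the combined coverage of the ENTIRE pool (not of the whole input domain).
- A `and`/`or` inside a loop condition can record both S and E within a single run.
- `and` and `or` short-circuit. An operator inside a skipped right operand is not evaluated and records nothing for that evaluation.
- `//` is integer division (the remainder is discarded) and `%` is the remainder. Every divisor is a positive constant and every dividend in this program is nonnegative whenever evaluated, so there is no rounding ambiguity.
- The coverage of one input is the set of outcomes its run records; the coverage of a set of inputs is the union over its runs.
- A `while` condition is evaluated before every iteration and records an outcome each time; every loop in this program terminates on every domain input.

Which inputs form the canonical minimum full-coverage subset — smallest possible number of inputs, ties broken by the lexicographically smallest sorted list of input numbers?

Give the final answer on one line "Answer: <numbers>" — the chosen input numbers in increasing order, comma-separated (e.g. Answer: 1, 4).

test 1 (n=2, u=4) hits B1=T, B2=S, B4=F, B5=T, B8=F, B9=E, B10=F, B11=F, B12=F
test 2 (n=-1, u=4) hits B1=T, B2=S, B4=F, B5=T, B8=F, B9=E, B10=F, B11=F, B12=F
test 3 (n=0, u=8) hits B1=T, B2=S, B4=T, B8=T, B8=F, B9=S, B9=E, B10=F, B11=T, B12=F
test 4 (n=2, u=9) hits B1=F, B2=E, B3=T, B4=F, B5=F, B6=F, B7=E, B8=F, B9=S, B10=F, B11=F, B12=F
test 5 (n=-1, u=13) hits B1=T, B2=S, B4=T, B8=T, B8=F, B9=S, B9=E, B10=F, B11=T, B12=T
test 6 (n=3, u=1) hits B1=T, B2=S, B4=F, B5=T, B8=F, B9=E, B10=T, B12=F
test 7 (n=-1, u=7) hits B1=T, B2=S, B4=F, B5=T, B8=T, B8=F, B9=S, B9=E, B10=F, B11=F, B12=F
test 8 (n=2, u=14) hits B1=T, B2=S, B4=T, B8=T, B8=F, B9=S, B9=E, B10=F, B11=T, B12=T
test 9 (n=3, u=8) hits B1=T, B2=S, B4=T, B8=T, B8=F, B9=S, B9=E, B10=F, B11=T, B12=F
the full pool covers 21 outcomes: B1=T, B1=F, B2=S, B2=E, B3=T, B4=T, B4=F, B5=T, B5=F, B6=F, B7=E, B8=T, B8=F, B9=S, B9=E, B10=T, B10=F, B11=T, B11=F, B12=T, B12=F
every size-1 subset falls short of the 21 outcomes (best: 12/21)
every size-2 subset falls short of the 21 outcomes (best: 19/21)
inputs {4, 5, 6} (size 3) cover everything; no size-3 subset with a lexicographically smaller index list covers all 21

Answer: 4, 5, 6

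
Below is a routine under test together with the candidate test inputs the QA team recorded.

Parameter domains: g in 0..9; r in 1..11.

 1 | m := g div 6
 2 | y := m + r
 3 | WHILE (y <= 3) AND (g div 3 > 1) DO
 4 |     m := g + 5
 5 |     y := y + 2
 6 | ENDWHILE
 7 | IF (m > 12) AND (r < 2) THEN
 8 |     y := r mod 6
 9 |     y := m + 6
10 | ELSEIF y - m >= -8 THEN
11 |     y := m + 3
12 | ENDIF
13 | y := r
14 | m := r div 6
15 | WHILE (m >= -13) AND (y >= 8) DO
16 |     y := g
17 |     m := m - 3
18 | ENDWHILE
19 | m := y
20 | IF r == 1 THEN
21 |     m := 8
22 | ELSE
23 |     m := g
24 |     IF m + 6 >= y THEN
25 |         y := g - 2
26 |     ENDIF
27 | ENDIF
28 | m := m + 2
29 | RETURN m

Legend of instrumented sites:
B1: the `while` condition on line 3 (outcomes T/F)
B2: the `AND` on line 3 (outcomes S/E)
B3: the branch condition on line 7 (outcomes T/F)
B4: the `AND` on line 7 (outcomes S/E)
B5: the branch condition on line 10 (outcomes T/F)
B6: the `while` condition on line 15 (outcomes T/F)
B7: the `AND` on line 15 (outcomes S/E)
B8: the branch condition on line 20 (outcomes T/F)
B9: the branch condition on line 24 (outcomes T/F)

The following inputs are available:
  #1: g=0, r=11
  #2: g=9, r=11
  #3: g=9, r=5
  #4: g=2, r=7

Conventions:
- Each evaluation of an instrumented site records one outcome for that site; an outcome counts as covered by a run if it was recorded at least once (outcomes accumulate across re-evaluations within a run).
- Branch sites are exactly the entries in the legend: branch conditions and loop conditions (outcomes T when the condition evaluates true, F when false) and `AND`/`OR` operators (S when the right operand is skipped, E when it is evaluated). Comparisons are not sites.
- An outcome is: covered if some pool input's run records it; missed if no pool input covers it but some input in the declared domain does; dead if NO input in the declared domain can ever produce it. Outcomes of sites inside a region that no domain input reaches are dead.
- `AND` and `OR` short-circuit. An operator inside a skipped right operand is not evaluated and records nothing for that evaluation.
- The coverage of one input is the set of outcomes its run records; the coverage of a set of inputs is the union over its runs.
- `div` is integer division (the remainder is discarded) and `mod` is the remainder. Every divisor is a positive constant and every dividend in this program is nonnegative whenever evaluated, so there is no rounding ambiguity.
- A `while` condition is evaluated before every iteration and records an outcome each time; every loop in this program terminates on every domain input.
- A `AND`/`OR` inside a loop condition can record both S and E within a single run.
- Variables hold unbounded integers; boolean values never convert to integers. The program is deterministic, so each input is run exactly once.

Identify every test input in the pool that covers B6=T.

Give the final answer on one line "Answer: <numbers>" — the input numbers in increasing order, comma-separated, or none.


input #1 (g=0, r=11): records B6=T
input #2 (g=9, r=11): records B6=T
input #3 (g=9, r=5): does not record B6=T
input #4 (g=2, r=7): does not record B6=T
Answer: 1, 2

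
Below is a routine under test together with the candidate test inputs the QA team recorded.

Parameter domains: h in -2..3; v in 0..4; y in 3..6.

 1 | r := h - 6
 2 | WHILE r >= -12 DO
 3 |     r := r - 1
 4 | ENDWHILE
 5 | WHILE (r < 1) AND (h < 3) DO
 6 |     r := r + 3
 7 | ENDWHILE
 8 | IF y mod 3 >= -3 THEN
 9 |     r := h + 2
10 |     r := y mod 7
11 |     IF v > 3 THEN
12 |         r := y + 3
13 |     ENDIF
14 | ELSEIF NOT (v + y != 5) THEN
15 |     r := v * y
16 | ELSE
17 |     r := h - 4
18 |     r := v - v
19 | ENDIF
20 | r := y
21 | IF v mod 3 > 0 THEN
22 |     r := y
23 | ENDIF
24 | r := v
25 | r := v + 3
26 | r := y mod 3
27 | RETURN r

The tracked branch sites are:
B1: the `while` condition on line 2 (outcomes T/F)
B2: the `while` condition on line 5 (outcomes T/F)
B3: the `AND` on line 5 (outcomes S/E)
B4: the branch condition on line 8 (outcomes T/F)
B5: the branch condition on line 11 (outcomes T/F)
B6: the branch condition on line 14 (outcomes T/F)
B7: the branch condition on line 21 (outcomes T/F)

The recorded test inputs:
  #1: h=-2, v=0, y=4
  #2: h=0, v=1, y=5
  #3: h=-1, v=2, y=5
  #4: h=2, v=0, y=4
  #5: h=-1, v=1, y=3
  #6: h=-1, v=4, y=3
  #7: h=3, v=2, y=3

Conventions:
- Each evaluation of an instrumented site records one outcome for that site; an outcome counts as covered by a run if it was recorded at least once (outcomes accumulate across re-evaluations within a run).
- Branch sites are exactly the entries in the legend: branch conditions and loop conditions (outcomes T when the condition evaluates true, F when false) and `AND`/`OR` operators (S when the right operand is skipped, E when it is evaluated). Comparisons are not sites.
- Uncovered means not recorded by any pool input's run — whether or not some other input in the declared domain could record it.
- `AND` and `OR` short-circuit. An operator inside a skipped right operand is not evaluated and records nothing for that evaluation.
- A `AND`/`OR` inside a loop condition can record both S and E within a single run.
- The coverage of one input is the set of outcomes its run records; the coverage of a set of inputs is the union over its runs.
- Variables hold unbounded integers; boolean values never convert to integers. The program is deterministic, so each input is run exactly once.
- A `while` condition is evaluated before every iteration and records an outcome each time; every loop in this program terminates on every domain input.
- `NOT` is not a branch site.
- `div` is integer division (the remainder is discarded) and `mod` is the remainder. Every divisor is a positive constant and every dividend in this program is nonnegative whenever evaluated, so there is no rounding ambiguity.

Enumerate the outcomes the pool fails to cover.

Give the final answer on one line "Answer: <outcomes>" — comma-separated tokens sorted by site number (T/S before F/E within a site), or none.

run #1 (h=-2, v=0, y=4) runs B1->T, B1->T, B1->T, B1->T, B1->T, B1->F, B3->E, B2->T, B3->E, B2->T, B3->E, B2->T, B3->E, B2->T, ...; records B1=T, B1=F, B2=T, B2=F, B3=S, B3=E, B4=T, B5=F, B7=F
run #2 (h=0, v=1, y=5) runs B1->T, B1->T, B1->T, B1->T, B1->T, B1->T, B1->T, B1->F, B3->E, B2->T, B3->E, B2->T, B3->E, B2->T, ...; records B1=T, B1=F, B2=T, B2=F, B3=S, B3=E, B4=T, B5=F, B7=T
run #3 (h=-1, v=2, y=5) runs B1->T, B1->T, B1->T, B1->T, B1->T, B1->T, B1->F, B3->E, B2->T, B3->E, B2->T, B3->E, B2->T, B3->E, ...; records B1=T, B1=F, B2=T, B2=F, B3=S, B3=E, B4=T, B5=F, B7=T
run #4 (h=2, v=0, y=4) runs B1->T, B1->T, B1->T, B1->T, B1->T, B1->T, B1->T, B1->T, B1->T, B1->F, B3->E, B2->T, B3->E, B2->T, ...; records B1=T, B1=F, B2=T, B2=F, B3=S, B3=E, B4=T, B5=F, B7=F
run #5 (h=-1, v=1, y=3) runs B1->T, B1->T, B1->T, B1->T, B1->T, B1->T, B1->F, B3->E, B2->T, B3->E, B2->T, B3->E, B2->T, B3->E, ...; records B1=T, B1=F, B2=T, B2=F, B3=S, B3=E, B4=T, B5=F, B7=T
run #6 (h=-1, v=4, y=3) runs B1->T, B1->T, B1->T, B1->T, B1->T, B1->T, B1->F, B3->E, B2->T, B3->E, B2->T, B3->E, B2->T, B3->E, ...; records B1=T, B1=F, B2=T, B2=F, B3=S, B3=E, B4=T, B5=T, B7=T
run #7 (h=3, v=2, y=3) runs B1->T, B1->T, B1->T, B1->T, B1->T, B1->T, B1->T, B1->T, B1->T, B1->T, B1->F, B3->E, B2->F, B4->T, ...; records B1=T, B1=F, B2=F, B3=E, B4=T, B5=F, B7=T
union over the pool: B1=T, B1=F, B2=T, B2=F, B3=S, B3=E, B4=T, B5=T, B5=F, B7=T, B7=F
uncovered (3 of 14): B4=F, B6=T, B6=F

Answer: B4=F, B6=T, B6=F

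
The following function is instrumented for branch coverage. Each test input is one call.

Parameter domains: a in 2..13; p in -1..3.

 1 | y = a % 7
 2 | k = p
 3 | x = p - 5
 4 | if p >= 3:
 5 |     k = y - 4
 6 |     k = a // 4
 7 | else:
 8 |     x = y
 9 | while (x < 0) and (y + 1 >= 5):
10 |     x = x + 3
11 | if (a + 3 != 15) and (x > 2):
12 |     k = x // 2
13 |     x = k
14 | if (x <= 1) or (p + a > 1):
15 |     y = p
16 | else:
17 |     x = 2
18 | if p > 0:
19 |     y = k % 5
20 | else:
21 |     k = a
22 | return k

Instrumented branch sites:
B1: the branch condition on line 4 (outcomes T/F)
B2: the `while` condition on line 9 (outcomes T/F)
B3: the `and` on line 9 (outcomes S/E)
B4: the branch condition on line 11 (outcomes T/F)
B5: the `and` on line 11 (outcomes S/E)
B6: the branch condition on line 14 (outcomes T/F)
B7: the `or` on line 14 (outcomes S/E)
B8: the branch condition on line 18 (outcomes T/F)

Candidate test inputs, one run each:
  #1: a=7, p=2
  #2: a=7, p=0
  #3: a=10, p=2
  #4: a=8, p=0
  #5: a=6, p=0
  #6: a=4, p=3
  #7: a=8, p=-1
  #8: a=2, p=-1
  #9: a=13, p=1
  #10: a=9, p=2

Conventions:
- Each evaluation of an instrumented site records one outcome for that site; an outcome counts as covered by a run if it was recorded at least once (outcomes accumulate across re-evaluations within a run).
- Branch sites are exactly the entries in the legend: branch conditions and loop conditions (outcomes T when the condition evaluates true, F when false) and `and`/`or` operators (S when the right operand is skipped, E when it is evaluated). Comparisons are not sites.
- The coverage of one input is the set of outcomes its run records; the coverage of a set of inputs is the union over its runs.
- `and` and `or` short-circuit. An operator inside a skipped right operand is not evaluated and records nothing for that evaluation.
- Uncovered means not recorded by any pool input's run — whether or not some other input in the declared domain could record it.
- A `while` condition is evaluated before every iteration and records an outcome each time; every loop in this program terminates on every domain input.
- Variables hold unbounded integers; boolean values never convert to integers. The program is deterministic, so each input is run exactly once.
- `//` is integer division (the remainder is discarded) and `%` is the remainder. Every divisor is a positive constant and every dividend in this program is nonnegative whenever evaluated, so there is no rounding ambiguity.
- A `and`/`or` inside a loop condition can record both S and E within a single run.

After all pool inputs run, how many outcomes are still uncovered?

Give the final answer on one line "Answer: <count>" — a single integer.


input #1 (a=7, p=2): events B1->F, B3->S, B2->F, B5->E, B4->F, B7->S, B6->T, B8->T; covers B1=F, B2=F, B3=S, B4=F, B5=E, B6=T, B7=S, B8=T
input #2 (a=7, p=0): events B1->F, B3->S, B2->F, B5->E, B4->F, B7->S, B6->T, B8->F; covers B1=F, B2=F, B3=S, B4=F, B5=E, B6=T, B7=S, B8=F
input #3 (a=10, p=2): events B1->F, B3->S, B2->F, B5->E, B4->T, B7->S, B6->T, B8->T; covers B1=F, B2=F, B3=S, B4=T, B5=E, B6=T, B7=S, B8=T
input #4 (a=8, p=0): events B1->F, B3->S, B2->F, B5->E, B4->F, B7->S, B6->T, B8->F; covers B1=F, B2=F, B3=S, B4=F, B5=E, B6=T, B7=S, B8=F
input #5 (a=6, p=0): events B1->F, B3->S, B2->F, B5->E, B4->T, B7->E, B6->T, B8->F; covers B1=F, B2=F, B3=S, B4=T, B5=E, B6=T, B7=E, B8=F
input #6 (a=4, p=3): events B1->T, B3->E, B2->T, B3->S, B2->F, B5->E, B4->F, B7->S, B6->T, B8->T; covers B1=T, B2=T, B2=F, B3=S, B3=E, B4=F, B5=E, B6=T, B7=S, B8=T
input #7 (a=8, p=-1): events B1->F, B3->S, B2->F, B5->E, B4->F, B7->S, B6->T, B8->F; covers B1=F, B2=F, B3=S, B4=F, B5=E, B6=T, B7=S, B8=F
input #8 (a=2, p=-1): events B1->F, B3->S, B2->F, B5->E, B4->F, B7->E, B6->F, B8->F; covers B1=F, B2=F, B3=S, B4=F, B5=E, B6=F, B7=E, B8=F
input #9 (a=13, p=1): events B1->F, B3->S, B2->F, B5->E, B4->T, B7->E, B6->T, B8->T; covers B1=F, B2=F, B3=S, B4=T, B5=E, B6=T, B7=E, B8=T
input #10 (a=9, p=2): events B1->F, B3->S, B2->F, B5->E, B4->F, B7->E, B6->T, B8->T; covers B1=F, B2=F, B3=S, B4=F, B5=E, B6=T, B7=E, B8=T
union over the pool: B1=T, B1=F, B2=T, B2=F, B3=S, B3=E, B4=T, B4=F, B5=E, B6=T, B6=F, B7=S, B7=E, B8=T, B8=F
uncovered (1 of 16): B5=S
Answer: 1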